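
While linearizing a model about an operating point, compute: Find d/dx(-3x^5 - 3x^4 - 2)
Power rule: d/dx(ax^n) = n·a·x^(n-1)
Term by term: -15·x^4 - 12·x^3

Answer: -15x^4 - 12x^3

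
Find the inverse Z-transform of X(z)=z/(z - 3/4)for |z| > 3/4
Standard pair: z/(z-a) <-> a^n * u[n] for causal signals
With a = 3/4: x[n] = (3/4)^n * u[n]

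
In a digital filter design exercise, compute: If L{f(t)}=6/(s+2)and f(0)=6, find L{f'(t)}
L{f'(t)} = s·F(s) - f(0) = 6s/(s + 2) - 6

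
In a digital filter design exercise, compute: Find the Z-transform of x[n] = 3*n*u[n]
Z{n * u[n]}=z/(z-1)^2
By linearity: Z{3 * n * u[n]}=3z/(z-1)^2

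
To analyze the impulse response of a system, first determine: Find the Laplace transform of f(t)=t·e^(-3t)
L{t·e^(at)} = 1/(s-a)²
L{t·e^(-3t)} = 1/(s + 3)²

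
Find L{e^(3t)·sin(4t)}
First shifting: L{e^(at)f(t)} = F(s-a)
L{sin(4t)} = 4/(s² + 16)
Shift: 4/((s-3)² + 16)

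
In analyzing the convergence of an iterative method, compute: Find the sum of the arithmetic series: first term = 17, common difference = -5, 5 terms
Last term: a_n=17 + (5 - 1)·-5=-3
Sum=n(a_1 + a_n)/2=5(17 + (-3))/2=35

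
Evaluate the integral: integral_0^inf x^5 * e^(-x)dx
This is a Gamma integral. Substitute u = 1x:
integral_0^inf x^5 * e^(-x) dx = (1/1^6) integral_0^inf u^5 * e^(-u) du
= Gamma(6)/1^6 = 5!/1^6 = 120/1

Answer: 120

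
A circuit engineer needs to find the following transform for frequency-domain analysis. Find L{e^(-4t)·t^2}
First shifting: L{e^(at)f(t)}=F(s-a)
L{t^2}=2/s^3
Shift s → s+4: 2/(s+4)^3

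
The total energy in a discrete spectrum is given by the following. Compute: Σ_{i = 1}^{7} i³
Using formula: Σ i^3 = [n(n + 1)/2]² = [7·8/2]² = 784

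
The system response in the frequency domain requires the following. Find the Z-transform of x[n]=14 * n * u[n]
Z{n * u[n]} = z/(z-1)^2
By linearity: Z{14 * n * u[n]} = 14z/(z-1)^2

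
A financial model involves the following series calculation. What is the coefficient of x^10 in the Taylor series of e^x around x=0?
Taylor series of e^x = Σ x^n/n!
Coefficient of x^10 = 1/10! = 1/3628800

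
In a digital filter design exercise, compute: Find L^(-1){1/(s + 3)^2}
L^(-1){1/(s-a)^n}=t^(n-1)·e^(at)/(n-1)!
Here a=-3, n=2: t^1·e^(-3t)/1

Answer: t·e^(-3t)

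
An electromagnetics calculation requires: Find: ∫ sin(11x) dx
Using substitution u=11x: ∫ sin(u) du/11=-cos(u)/11+C

Answer: (-1/11)cos(11x)+C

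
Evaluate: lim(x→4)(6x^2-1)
Polynomial is continuous, so substitute x=4:
6·4^2 - 1=95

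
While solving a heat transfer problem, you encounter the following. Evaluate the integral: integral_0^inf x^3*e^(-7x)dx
This is a Gamma integral. Substitute u = 7x (du = 7 dx):
integral_0^inf x^3*e^(-7x) dx = (1/7^4) integral_0^inf u^3*e^(-u) du
= Gamma(4)/7^4 = 3!/7^4 = 6/2401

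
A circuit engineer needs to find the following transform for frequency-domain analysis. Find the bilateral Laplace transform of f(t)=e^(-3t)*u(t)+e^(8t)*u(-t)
For e^(-3t) * u(t): L = 1/(s + 3), Re(s) > -3
For e^(8t) * u(-t): L = -1/(s-8), Re(s) < 8
Combined: F(s) = 1/(s + 3) - 1/(s-8), -3 < Re(s) < 8

Answer: 1/(s + 3) - 1/(s-8), ROC: -3 < Re(s) < 8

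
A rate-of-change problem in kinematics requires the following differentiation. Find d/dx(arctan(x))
d/dx[arctan(u)]=u'/(1 + u²), u=x, u'=1

Answer: 1/(1 + x²)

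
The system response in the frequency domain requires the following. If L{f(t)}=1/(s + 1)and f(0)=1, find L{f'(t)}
L{f'(t)}=s·F(s) - f(0)=s/(s+1)-1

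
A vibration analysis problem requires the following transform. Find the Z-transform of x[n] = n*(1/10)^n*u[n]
Using the property Z{n*a^n*u[n]}=az/(z-a)^2
With a=1/10: X(z)=(1/10)z/(z - 1/10)^2, |z| > 1/10

Answer: (1/10)z/(z - 1/10)^2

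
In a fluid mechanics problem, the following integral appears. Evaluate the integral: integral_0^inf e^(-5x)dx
integral_0^inf e^(-5x) dx = [-1/5*e^(-5x)]_0^inf
= 0 - (-1/5) = 1/5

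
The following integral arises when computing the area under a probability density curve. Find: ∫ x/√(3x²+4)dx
Let u = 3x² + 4, du = 6x dx
∫ (1/6)·u^(-1/2) du = √u/3 + C

Answer: √(3x² + 4)/3 + C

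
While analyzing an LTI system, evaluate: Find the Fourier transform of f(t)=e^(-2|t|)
Using the standard pair: F{e^(-a|t|)} = 2a/(a^2 + omega^2)
With a = 2: F(omega) = 4/(4 + omega^2)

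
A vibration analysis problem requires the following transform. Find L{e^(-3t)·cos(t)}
First shifting: L{e^(at)f(t)} = F(s-a)
L{cos(t)} = s/(s²+1)
Shift: (s+3)/((s+3)²+1)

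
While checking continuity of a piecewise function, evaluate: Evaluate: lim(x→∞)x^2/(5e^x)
Apply L'Hôpital 2 times (∞/∞ each time):
Eventually get 2!/(5e^x) → 0

Answer: 0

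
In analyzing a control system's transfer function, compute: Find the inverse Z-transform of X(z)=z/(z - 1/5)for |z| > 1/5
Standard pair: z/(z-a) <-> a^n*u[n] for causal signals
With a = 1/5: x[n] = (1/5)^n*u[n]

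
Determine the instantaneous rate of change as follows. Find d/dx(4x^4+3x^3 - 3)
Power rule: d/dx(ax^n)=n·a·x^(n-1)
Term by term: 16·x^3 + 9·x^2

Answer: 16x^3 + 9x^2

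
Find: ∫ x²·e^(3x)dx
Integration by parts twice:
First: u = x², dv = e^(3x) dx => x²e^(3x)/3 - (2/3)∫ xe^(3x) dx
Second (∫ xe^(3x) dx): xe^(3x)/3 - e^(3x)/9
Combining: e^(3x)(x²/3 - 2x/9 + 2/27) + C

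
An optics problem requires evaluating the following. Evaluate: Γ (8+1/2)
Γ(n + 1/2) = (2n)!√π/(4^n·n!)
= 20922789888000√π/(65536·40320) = (2027025/256)·√π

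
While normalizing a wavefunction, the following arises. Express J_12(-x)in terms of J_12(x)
For integer n: J_n(-x) = (-1)^n J_n(x)
With n = 12: J_12(-x) = (-1)^12 J_12(x) = J_12(x)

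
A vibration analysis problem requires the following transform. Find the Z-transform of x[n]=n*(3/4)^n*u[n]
Using the property Z{n * a^n * u[n]} = az/(z-a)^2
With a = 3/4: X(z) = (3/4)z/(z - 3/4)^2, |z| > 3/4

Answer: (3/4)z/(z - 3/4)^2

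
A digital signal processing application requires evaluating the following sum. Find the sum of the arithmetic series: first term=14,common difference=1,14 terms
Last term: a_n = 14 + (14 - 1)·1 = 27
Sum = n(a_1 + a_n)/2 = 14(14 + 27)/2 = 287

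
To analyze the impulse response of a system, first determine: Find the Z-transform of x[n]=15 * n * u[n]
Z{n*u[n]}=z/(z-1)^2
By linearity: Z{15*n*u[n]}=15z/(z-1)^2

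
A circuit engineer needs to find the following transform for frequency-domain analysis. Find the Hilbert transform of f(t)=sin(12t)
The Hilbert transform shifts each frequency component by -pi/2.
H{sin(wt)}=-cos(wt)
With w=12: H{sin(12t)}=-cos(12t)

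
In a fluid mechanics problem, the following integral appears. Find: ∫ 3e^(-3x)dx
Since d/dx[e^(-3x)] = -3e^(-3x), we get -1 e^(-3x) + C

Answer: -e^(-3x) + C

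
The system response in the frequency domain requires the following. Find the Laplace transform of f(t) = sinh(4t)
L{sinh(at)}=a/(s²-a²)
L{sinh(4t)}=4/(s²-16)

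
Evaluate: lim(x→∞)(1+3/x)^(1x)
Rewrite as [(1 + 3/x)^x]^1.
lim(1 + 3/x)^x=e^3, so limit=(e^3)^1=e^3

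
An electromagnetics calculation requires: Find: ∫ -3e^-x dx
Since d/dx[e^-x] = - e^-x, we get 3e^-x+C

Answer: 3e^-x+C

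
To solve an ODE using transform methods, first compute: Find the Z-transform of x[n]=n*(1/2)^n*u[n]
Using the property Z{n*a^n*u[n]} = az/(z-a)^2
With a = 1/2: X(z) = (1/2)z/(z - 1/2)^2, |z| > 1/2

Answer: (1/2)z/(z - 1/2)^2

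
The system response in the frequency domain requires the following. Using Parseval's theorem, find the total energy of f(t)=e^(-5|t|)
Parseval's theorem: E = integral |f(t)|^2 dt = (1/2pi) integral |F(omega)|^2 domega
E = integral_{-inf}^{inf} e^(-10|t|) dt = 2*integral_0^inf e^(-10t) dt = 2/(2*5) = 1/5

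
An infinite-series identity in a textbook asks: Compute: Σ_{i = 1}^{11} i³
Using formula: Σ i^3=[n(n + 1)/2]²=[11·12/2]²=4356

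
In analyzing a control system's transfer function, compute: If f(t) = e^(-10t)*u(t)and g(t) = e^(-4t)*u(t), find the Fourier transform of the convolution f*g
By the convolution theorem: F{f*g} = F(omega)*G(omega)
F(omega) = 1/(10 + j*omega), G(omega) = 1/(4 + j*omega)
F{f*g} = 1/((10 + j*omega)(4 + j*omega))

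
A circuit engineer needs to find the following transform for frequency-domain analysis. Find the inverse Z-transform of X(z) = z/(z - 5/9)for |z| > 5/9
Standard pair: z/(z-a) <-> a^n * u[n] for causal signals
With a=5/9: x[n]=(5/9)^n * u[n]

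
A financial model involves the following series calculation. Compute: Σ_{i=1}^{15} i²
Using formula: Σ i^2 = n(n + 1)(2n + 1)/6 = 15·16·31/6 = 1240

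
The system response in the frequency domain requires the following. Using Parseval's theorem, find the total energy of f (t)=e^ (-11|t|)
Parseval's theorem: E = integral |f(t)|^2 dt = (1/2pi) integral |F(omega)|^2 domega
E = integral_{-inf}^{inf} e^(-22|t|) dt = 2*integral_0^inf e^(-22t) dt = 2/(2*11) = 1/11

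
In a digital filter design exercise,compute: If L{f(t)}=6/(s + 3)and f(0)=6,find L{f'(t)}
L{f'(t)} = s·F(s) - f(0) = 6s/(s+3)-6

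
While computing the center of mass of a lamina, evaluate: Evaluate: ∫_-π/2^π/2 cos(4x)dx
Antiderivative: sin(4x)/4
Evaluate at bounds: [sin(4·π/2)/4] - [sin(4·-π/2)/4]
=((0) - (0))/4=0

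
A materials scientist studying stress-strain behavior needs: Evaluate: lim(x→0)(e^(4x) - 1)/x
L'Hôpital (0/0): lim 4e^(4x)/1 = 4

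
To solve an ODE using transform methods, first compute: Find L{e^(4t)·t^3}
First shifting: L{e^(at)f(t)} = F(s-a)
L{t^3} = 6/s^4
Shift s → s-4: 6/(s-4)^4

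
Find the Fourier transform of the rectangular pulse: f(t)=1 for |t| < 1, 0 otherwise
F(omega)=integral from -1 to 1 of e^(-j * omega * t) dt
=2 * sin(1 * omega)/omega=2 * sinc(1 * omega/pi)

Answer: 2 * sin(1 * omega)/omega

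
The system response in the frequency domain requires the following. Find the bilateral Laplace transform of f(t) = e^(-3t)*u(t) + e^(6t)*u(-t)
For e^(-3t)*u(t): L=1/(s + 3), Re(s) > -3
For e^(6t)*u(-t): L=-1/(s-6), Re(s) < 6
Combined: F(s)=1/(s + 3) - 1/(s-6), -3 < Re(s) < 6

Answer: 1/(s + 3) - 1/(s-6), ROC: -3 < Re(s) < 6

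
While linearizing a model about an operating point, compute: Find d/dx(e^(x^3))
Chain rule: d/dx[e^u] = e^u · u' where u = x^3
u' = 3x^2

Answer: 3x^2·e^(x^3)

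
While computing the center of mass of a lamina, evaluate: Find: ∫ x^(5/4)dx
Power rule: ∫ x^(5/4) dx = x^(9/4)/(9/4)+C

Answer: (4/9)·x^(9/4)+C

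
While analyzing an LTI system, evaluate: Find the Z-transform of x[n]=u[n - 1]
Using the time-shift property: Z{u[n-1]} = z^(-1)*z/(z-1)
= z^(0)/(z-1)

Answer: 1/(z-1)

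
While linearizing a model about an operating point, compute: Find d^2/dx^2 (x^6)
Apply power rule 2 times:
d^1: 6x^5
d^2: 30x^4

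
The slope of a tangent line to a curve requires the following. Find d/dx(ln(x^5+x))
Chain rule: d/dx[ln(u)] = u'/u where u = x^5+x
u' = 5x^4+1

Answer: (5x^4+1)/(x^5+x)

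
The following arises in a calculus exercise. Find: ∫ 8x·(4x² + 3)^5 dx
Let u=4x²+3, du=8x dx
∫ u^5 du=u^6/6+C

Answer: (4x²+3)^6/6+C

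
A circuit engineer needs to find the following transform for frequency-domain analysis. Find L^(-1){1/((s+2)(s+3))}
Partial fractions: 1/((s+2)(s+3)) = A/(s+2)+B/(s+3)
Cover-up: A = 1/(s+3)|_{s = -2} = 1; B = 1/(s+2)|_{s = -3} = -1
L^(-1) = e^(-2t) - e^(-3t)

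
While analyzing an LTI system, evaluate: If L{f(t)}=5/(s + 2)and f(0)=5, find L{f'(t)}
L{f'(t)} = s·F(s) - f(0) = 5s/(s+2)-5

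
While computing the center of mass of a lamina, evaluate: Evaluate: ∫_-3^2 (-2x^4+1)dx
Step 1: Find antiderivative F(x)=(-2/5)x^5+x
Step 2: F(2) - F(-3)=-54/5 - (471/5)=-105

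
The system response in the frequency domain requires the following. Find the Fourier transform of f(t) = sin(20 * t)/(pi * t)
sin(W * t)/(pi * t)=(W/pi) * sinc(W * t/pi) is the impulse response of the ideal low-pass filter with cutoff W (here W=20).
Its Fourier transform is a rectangular function:
F(omega)=1 for |omega| < 20, 0 otherwise

Answer: rect(omega/40) [i.e., 1 for |omega| < 20, 0 otherwise]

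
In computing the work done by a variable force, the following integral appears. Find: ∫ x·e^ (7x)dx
Integration by parts: u = x, dv = e^(7x) dx
du = dx, v = e^(7x)/7
= x·e^(7x)/7 - ∫ e^(7x)/7 dx
= x·e^(7x)/7 - e^(7x)/49+C

Answer: e^(7x)(x/7-1/49)+C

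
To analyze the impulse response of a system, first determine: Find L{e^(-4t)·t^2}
First shifting: L{e^(at)f(t)} = F(s-a)
L{t^2} = 2/s^3
Shift s → s+4: 2/(s+4)^3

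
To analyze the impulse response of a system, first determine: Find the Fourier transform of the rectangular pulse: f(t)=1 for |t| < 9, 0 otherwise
F(omega)=integral from -9 to 9 of e^(-j*omega*t) dt
=2*sin(9*omega)/omega=18*sinc(9*omega/pi)

Answer: 2*sin(9*omega)/omega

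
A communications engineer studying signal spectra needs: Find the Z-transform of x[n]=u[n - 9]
Using the time-shift property: Z{u[n-9]} = z^(-9) * z/(z-1)
= z^(-8)/(z-1)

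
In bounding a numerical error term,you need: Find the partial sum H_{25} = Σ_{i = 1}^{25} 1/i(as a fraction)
H_25=1 + 1/2 + 1/3 + ... + 1/25
=34052522467/8923714800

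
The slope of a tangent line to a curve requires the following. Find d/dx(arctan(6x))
d/dx[arctan(u)]=u'/(1 + u²), u=6x, u'=6

Answer: 6/(1 + 36x²)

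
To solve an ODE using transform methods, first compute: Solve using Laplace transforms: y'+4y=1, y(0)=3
Take L of both sides: sY(s)-3+4Y(s) = 1/s
Y(s)(s+4) = 1/s+3
Y(s) = 1/(s(s+4))+3/(s+4)
Partial fractions: 1/(s(s+4)) = (1/4)/s - (1/4)/(s+4)
So Y(s) = (1/4)/s+(11/4)/(s+4)
Inverse transform (L^(-1){1/s} = 1, L^(-1){1/(s+4)} = e^(-4t)):

Answer: y(t) = 1/4+(11/4)·e^(-4t)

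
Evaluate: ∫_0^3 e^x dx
Antiderivative: e^x
Evaluate: (e^3-1)

Answer: e^3-1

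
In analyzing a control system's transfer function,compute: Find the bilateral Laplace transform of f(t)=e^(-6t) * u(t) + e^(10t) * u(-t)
For e^(-6t) * u(t): L = 1/(s + 6), Re(s) > -6
For e^(10t) * u(-t): L = -1/(s-10), Re(s) < 10
Combined: F(s) = 1/(s + 6) - 1/(s-10), -6 < Re(s) < 10

Answer: 1/(s + 6) - 1/(s-10), ROC: -6 < Re(s) < 10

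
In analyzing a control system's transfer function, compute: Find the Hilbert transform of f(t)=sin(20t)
The Hilbert transform shifts each frequency component by -pi/2.
H{sin(wt)} = -cos(wt)
With w = 20: H{sin(20t)} = -cos(20t)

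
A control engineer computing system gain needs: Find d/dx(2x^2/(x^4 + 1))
Quotient rule: (f/g)' = (f'g - fg')/g²
f = 2x^2, f' = 4x
g = x^4+1, g' = 4x^3

Answer: (4x·(x^4+1)-8x^5)/(x^4+1)²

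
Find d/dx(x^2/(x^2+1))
Quotient rule: (f/g)'=(f'g - fg')/g²
f=x^2, f'=2x
g=x^2+1, g'=2x

Answer: (2x·(x^2+1)-2x^3)/(x^2+1)²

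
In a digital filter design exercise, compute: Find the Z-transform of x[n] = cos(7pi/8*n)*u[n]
Z{cos(w0 * n) * u[n]} = z(z - cos(w0))/(z^2 - 2z * cos(w0) + 1)
With w0 = 7pi/8: X(z) = z(z - cos(7pi/8))/(z^2 - 2z * cos(7pi/8) + 1)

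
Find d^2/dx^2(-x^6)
Apply power rule 2 times:
d^1: -6x^5
d^2: -30x^4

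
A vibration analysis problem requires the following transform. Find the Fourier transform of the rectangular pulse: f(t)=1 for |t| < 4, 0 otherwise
F(omega)=integral from -4 to 4 of e^(-j * omega * t) dt
=2 * sin(4 * omega)/omega=8 * sinc(4 * omega/pi)

Answer: 2 * sin(4 * omega)/omega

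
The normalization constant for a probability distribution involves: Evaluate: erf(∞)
erf(∞) = 1 (the error function converges to 1)

Answer: 1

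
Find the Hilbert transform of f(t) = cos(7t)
The Hilbert transform shifts each frequency component by -pi/2.
H{cos(wt)}=sin(wt)
With w=7: H{cos(7t)}=sin(7t)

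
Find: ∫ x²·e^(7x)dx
Integration by parts twice:
First: u = x², dv = e^(7x) dx => x²e^(7x)/7 - (2/7)∫ xe^(7x) dx
Second (∫ xe^(7x) dx): xe^(7x)/7 - e^(7x)/49
Combining: e^(7x)(x²/7 - 2x/49 + 2/343) + C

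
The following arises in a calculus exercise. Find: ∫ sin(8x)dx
Using substitution u=8x: ∫ sin(u) du/8=-cos(u)/8+C

Answer: (-1/8)cos(8x)+C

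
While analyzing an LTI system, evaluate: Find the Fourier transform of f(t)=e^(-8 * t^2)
The Fourier transform of a Gaussian e^(-a * t^2) is sqrt(pi/a) * e^(-omega^2/(4a)).
With a = 8: F(omega) = sqrt(pi/8) * e^(-omega^2/32)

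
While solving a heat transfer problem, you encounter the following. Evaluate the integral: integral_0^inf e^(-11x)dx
integral_0^inf e^(-11x) dx=[-1/11 * e^(-11x)]_0^inf
=0 - (-1/11)=1/11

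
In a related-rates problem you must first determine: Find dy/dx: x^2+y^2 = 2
Differentiate: 2x + 2y·(dy/dx) = 0
dy/dx = -2x/(2y)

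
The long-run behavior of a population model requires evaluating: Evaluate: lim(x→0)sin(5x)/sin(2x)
sin(u) ≈ u for small u:
sin(5x)/sin(2x) ≈ 5x/(2x)=5/2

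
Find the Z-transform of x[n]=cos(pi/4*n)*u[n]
Z{cos(w0*n)*u[n]}=z(z - cos(w0))/(z^2-2z*cos(w0)+1)
With w0=pi/4: X(z)=z(z - cos(pi/4))/(z^2-2z*cos(pi/4)+1)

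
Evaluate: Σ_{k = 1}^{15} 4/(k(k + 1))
Partial fractions: 4/(k(k+1))=4/k - 4/(k+1)
Telescoping sum: 4(1-1/16)=4·15/16

Answer: 15/4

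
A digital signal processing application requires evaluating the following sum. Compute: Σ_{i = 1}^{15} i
Using formula: Σ i^1 = n(n + 1)/2 = 15·16/2 = 120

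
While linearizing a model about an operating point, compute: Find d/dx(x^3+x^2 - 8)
Power rule: d/dx(ax^n)=n·a·x^(n-1)
Term by term: 3·x^2+2·x

Answer: 3x^2+2x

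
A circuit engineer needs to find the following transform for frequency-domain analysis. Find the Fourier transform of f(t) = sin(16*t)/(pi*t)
sin(W * t)/(pi * t) = (W/pi) * sinc(W * t/pi) is the impulse response of the ideal low-pass filter with cutoff W (here W = 16).
Its Fourier transform is a rectangular function:
F(omega) = 1 for |omega| < 16, 0 otherwise

Answer: rect(omega/32) [i.e., 1 for |omega| < 16, 0 otherwise]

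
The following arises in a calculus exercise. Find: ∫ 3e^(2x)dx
Since d/dx[e^(2x)] = 2e^(2x), we get 3/2 e^(2x)+C

Answer: (3/2)e^(2x)+C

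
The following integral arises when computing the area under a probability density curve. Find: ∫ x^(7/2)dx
Power rule: ∫ x^(7/2) dx=x^(9/2)/(9/2) + C

Answer: (2/9)·x^(9/2) + C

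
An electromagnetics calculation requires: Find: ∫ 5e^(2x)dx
Since d/dx[e^(2x)]=2e^(2x), we get 5/2 e^(2x) + C

Answer: (5/2)e^(2x) + C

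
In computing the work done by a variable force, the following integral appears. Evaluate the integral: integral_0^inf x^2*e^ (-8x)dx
This is a Gamma integral. Substitute u = 8x (du = 8 dx):
integral_0^inf x^2 * e^(-8x) dx = (1/8^3) integral_0^inf u^2 * e^(-u) du
= Gamma(3)/8^3 = 2!/8^3 = 2/512

Answer: 1/256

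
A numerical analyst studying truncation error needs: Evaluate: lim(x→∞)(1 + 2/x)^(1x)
Rewrite as [(1+2/x)^x]^1.
lim(1+2/x)^x=e^2, so limit=(e^2)^1=e^2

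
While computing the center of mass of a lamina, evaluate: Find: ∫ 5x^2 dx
Using power rule: ∫ 5x^2 dx=5/3 x^3+C=(5/3)x^3+C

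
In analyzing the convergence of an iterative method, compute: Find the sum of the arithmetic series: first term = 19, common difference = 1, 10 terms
Last term: a_n = 19 + (10 - 1)·1 = 28
Sum = n(a_1 + a_n)/2 = 10(19 + 28)/2 = 235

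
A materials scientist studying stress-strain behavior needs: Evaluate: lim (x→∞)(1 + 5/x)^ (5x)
Rewrite as [(1+5/x)^x]^5.
lim(1+5/x)^x=e^5, so limit=(e^5)^5=e^25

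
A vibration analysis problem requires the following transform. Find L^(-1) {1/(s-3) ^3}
L^(-1){1/(s-a)^n} = t^(n-1)·e^(at)/(n-1)!
Here a = 3, n = 3: t^2·e^(3t)/2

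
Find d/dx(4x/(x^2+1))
Quotient rule: (f/g)' = (f'g - fg')/g²
f = 4x, f' = 4
g = x^2+1, g' = 2x

Answer: (4·(x^2+1)-8x^2)/(x^2+1)²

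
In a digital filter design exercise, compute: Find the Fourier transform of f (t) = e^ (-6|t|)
Using the standard pair: F{e^(-a|t|)}=2a/(a^2 + omega^2)
With a=6: F(omega)=12/(36 + omega^2)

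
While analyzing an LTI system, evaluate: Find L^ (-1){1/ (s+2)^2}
L^(-1){1/(s-a)^n}=t^(n-1)·e^(at)/(n-1)!
Here a=-2, n=2: t^1·e^(-2t)/1

Answer: t·e^(-2t)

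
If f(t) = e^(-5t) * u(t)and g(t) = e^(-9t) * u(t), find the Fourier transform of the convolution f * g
By the convolution theorem: F{f * g}=F(omega) * G(omega)
F(omega)=1/(5 + j * omega), G(omega)=1/(9 + j * omega)
F{f * g}=1/((5 + j * omega)(9 + j * omega))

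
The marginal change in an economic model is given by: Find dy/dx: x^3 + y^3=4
Differentiate: 3x^2 + 3y^2·(dy/dx)=0
dy/dx=-3x^2/(3y^2)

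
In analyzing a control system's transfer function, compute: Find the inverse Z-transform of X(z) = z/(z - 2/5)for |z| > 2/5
Standard pair: z/(z-a) <-> a^n*u[n] for causal signals
With a = 2/5: x[n] = (2/5)^n*u[n]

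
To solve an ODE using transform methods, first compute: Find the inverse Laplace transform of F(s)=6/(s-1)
L^(-1){6/(s-a)} = c·e^(at)
Here a = 1, c = 6

Answer: 6e^(t)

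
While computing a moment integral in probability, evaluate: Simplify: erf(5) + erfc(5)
By definition erfc(x) = 1 - erf(x)
erf(5) + erfc(5) = erf(5) + 1 - erf(5) = 1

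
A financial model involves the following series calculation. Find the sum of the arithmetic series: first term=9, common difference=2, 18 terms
Last term: a_n = 9+(18-1)·2 = 43
Sum = n(a_1+a_n)/2 = 18(9+43)/2 = 468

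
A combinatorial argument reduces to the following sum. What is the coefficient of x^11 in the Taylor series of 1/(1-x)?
1/(1-x)=Σ x^n for |x|<1
All coefficients are 1

Answer: 1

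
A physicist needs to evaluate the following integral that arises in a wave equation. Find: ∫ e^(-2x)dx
Since d/dx[e^(-2x)]=-2e^(-2x), we get -1/2 e^(-2x)+C

Answer: (-1/2)e^(-2x)+C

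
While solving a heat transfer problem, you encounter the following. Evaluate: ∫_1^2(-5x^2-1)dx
Step 1: Find antiderivative F(x) = (-5/3)x^3 - x
Step 2: F(2) - F(1) = -46/3 - (-8/3) = -38/3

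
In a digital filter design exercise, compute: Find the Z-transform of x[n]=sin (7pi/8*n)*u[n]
Z{sin(w0*n)*u[n]}=z*sin(w0)/(z^2-2z*cos(w0)+1)
With w0=7pi/8: X(z)=z*sin(7pi/8)/(z^2-2z*cos(7pi/8)+1)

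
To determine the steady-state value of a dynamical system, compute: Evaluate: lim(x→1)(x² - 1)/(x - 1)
Factor: (x² - 1) = (x-1)(x+1)
Cancel (x-1): lim(x→1) (x+1) = 2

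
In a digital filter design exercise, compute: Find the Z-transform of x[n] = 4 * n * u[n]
Z{n * u[n]} = z/(z-1)^2
By linearity: Z{4 * n * u[n]} = 4z/(z-1)^2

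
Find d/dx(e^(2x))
Chain rule: d/dx[e^u]=e^u · u' where u=2x
u'=2

Answer: 2·e^(2x)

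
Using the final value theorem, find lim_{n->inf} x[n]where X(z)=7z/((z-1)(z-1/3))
Final value theorem: lim x[n] = lim_{z->1} (z-1) * X(z)
(z-1) * X(z) = 7z/(z-1/3)
As z->1: 7/(1-1/3) = 7/(2/3) = 21/2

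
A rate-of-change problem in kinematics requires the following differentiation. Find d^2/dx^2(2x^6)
Apply power rule 2 times:
d^1: 12x^5
d^2: 60x^4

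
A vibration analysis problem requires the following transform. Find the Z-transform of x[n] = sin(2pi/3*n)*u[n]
Z{sin(w0*n)*u[n]}=z*sin(w0)/(z^2 - 2z*cos(w0) + 1)
With w0=2pi/3: X(z)=z*sin(2pi/3)/(z^2 - 2z*cos(2pi/3) + 1)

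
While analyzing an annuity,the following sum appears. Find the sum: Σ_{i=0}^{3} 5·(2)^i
Geometric series: S = a(1 - r^n)/(1 - r)
a = 5, r = 2, n = 4
S = 5(1-16)/-1 = 75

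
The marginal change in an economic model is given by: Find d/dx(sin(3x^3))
Chain rule: d/dx[sin(u)]=cos(u)·u' where u=3x^3
u'=9x^2

Answer: 9x^2·cos(3x^3)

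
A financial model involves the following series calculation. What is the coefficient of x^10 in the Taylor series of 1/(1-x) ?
1/(1-x)=Σ x^n for |x|<1
All coefficients are 1

Answer: 1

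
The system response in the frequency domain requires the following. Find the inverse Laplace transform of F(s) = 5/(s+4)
L^(-1){5/(s-a)}=c·e^(at)
Here a=-4, c=5

Answer: 5e^(-4t)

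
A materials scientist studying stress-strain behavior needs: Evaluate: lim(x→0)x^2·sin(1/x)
Squeeze theorem: -|x^2| ≤ x^2·sin(1/x) ≤ |x^2|
Since x^2 → 0 as x → 0, by squeeze theorem the limit is 0

Answer: 0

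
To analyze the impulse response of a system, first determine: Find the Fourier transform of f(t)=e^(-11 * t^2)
The Fourier transform of a Gaussian e^(-a * t^2) is sqrt(pi/a) * e^(-omega^2/(4a)).
With a=11: F(omega)=sqrt(pi/11) * e^(-omega^2/44)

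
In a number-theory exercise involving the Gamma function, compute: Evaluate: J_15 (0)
J_n(0)=0 for all n > 0 (Bessel function of first kind)
J_15(0)=0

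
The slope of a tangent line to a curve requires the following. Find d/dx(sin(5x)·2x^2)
Product rule: (fg)'=f'g+fg'
f=sin(5x), f'=5·cos(5x)
g=2x^2, g'=4x

Answer: 10·cos(5x)·x^2+4·sin(5x)·x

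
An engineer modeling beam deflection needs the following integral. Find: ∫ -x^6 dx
Using power rule: ∫ -x^6 dx = -1/7 x^7 + C = (-1/7)x^7 + C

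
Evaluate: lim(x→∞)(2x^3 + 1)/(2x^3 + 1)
Divide numerator and denominator by x^3:
lim (2+1/x^3)/(2+1/x^3)=1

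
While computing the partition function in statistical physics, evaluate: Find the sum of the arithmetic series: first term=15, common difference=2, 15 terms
Last term: a_n=15+(15-1)·2=43
Sum=n(a_1+a_n)/2=15(15+43)/2=435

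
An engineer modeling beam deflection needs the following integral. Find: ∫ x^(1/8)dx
Power rule: ∫ x^(1/8) dx=x^(9/8)/(9/8)+C

Answer: (8/9)·x^(9/8)+C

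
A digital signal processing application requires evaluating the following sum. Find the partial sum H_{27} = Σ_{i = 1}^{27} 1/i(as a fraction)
H_27=1 + 1/2 + 1/3 + ... + 1/27
=312536252003/80313433200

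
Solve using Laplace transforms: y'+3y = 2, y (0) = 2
Take L of both sides: sY(s)-2+3Y(s) = 2/s
Y(s)(s+3) = 2/s+2
Y(s) = 2/(s(s+3))+2/(s+3)
Partial fractions: 2/(s(s+3)) = (2/3)/s - (2/3)/(s+3)
So Y(s) = (2/3)/s+(4/3)/(s+3)
Inverse transform (L^(-1){1/s} = 1, L^(-1){1/(s+3)} = e^(-3t)):

Answer: y(t) = 2/3+(4/3)·e^(-3t)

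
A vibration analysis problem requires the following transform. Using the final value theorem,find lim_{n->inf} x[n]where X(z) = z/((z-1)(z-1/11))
Final value theorem: lim x[n]=lim_{z->1} (z-1)*X(z)
(z-1)*X(z)=z/(z-1/11)
As z->1: 1/(1 - 1/11)=1/(10/11)=11/10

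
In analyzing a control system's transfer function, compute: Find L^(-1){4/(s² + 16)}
L^(-1){w/(s² + w²)} = sin(wt)
Here w = 4

Answer: sin(4t)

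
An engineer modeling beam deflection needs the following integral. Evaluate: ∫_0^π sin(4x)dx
Antiderivative: -cos(4x)/4
Evaluate at bounds: [-cos(4·π)/4] - [-cos(4·0)/4]
=(-(1) + (1))/4=0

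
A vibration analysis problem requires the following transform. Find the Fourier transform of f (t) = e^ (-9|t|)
Using the standard pair: F{e^(-a|t|)}=2a/(a^2+omega^2)
With a=9: F(omega)=18/(81+omega^2)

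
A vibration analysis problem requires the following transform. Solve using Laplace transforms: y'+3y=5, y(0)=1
Take L of both sides: sY(s)-1+3Y(s) = 5/s
Y(s)(s+3) = 5/s+1
Y(s) = 5/(s(s+3))+1/(s+3)
Partial fractions: 5/(s(s+3)) = (5/3)/s - (5/3)/(s+3)
So Y(s) = (5/3)/s - (2/3)/(s+3)
Inverse transform (L^(-1){1/s} = 1, L^(-1){1/(s+3)} = e^(-3t)):

Answer: y(t) = 5/3 - (2/3)·e^(-3t)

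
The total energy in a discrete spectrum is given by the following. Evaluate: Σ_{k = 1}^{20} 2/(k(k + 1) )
Partial fractions: 2/(k(k + 1))=2/k - 2/(k + 1)
Telescoping sum: 2(1 - 1/21)=2·20/21

Answer: 40/21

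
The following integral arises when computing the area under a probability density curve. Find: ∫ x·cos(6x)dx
By parts: u = x, dv = cos(6x) dx
du = dx, v = sin(6x)/6
= x·sin(6x)/6 + cos(6x)/6² + C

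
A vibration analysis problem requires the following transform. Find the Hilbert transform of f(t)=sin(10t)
The Hilbert transform shifts each frequency component by -pi/2.
H{sin(wt)}=-cos(wt)
With w=10: H{sin(10t)}=-cos(10t)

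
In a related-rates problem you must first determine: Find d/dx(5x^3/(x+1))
Quotient rule: (f/g)' = (f'g - fg')/g²
f = 5x^3, f' = 15x^2
g = x+1, g' = 1

Answer: (15x^2·(x+1)-5x^3)/(x+1)²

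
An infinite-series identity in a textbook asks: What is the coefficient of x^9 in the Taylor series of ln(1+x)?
ln(1+x)=Σ (-1)^(n+1) x^n/n
Coefficient of x^9=(-1)^10/9=1/9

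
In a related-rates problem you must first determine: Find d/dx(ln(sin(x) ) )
Chain rule: d/dx[ln(u)]=u'/u where u=sin(x)
u'=cos(x)

Answer: (cos(x))/(sin(x))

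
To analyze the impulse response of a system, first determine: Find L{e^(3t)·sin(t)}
First shifting: L{e^(at)f(t)}=F(s-a)
L{sin(t)}=1/(s²+1)
Shift: 1/((s-3)²+1)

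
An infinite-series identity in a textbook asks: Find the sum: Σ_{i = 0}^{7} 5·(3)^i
Geometric series: S = a(1 - r^n)/(1 - r)
a = 5, r = 3, n = 8
S = 5(1 - 6561)/-2 = 16400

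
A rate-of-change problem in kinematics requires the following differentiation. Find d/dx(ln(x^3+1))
Chain rule: d/dx[ln(u)] = u'/u where u = x^3+1
u' = 3x^2

Answer: (3x^2)/(x^3+1)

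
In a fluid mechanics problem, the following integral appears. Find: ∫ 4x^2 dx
Using power rule: ∫ 4x^2 dx=4/3 x^3+C=(4/3)x^3+C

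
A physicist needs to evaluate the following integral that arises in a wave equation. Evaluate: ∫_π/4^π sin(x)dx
Antiderivative: -cos(x)
Evaluate at bounds: [-cos(1·π)/1] - [-cos(1·π/4)/1]
= (-(-1)+(√2/2))/1 = 1+√2/2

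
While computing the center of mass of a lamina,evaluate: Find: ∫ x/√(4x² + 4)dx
Let u=4x²+4, du=8x dx
∫ (1/8)·u^(-1/2) du=√u/4+C

Answer: √(4x²+4)/4+C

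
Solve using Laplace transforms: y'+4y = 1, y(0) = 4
Take L of both sides: sY(s) - 4 + 4Y(s)=1/s
Y(s)(s + 4)=1/s + 4
Y(s)=1/(s(s + 4)) + 4/(s + 4)
Partial fractions: 1/(s(s + 4))=(1/4)/s - (1/4)/(s + 4)
So Y(s)=(1/4)/s + (15/4)/(s + 4)
Inverse transform (L^(-1){1/s}=1, L^(-1){1/(s + 4)}=e^(-4t)):

Answer: y(t)=1/4 + (15/4)·e^(-4t)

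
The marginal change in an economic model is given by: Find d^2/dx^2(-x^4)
Apply power rule 2 times:
d^1: -4x^3
d^2: -12x^2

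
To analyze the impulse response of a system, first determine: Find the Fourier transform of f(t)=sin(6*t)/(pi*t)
sin(W*t)/(pi*t)=(W/pi)*sinc(W*t/pi) is the impulse response of the ideal low-pass filter with cutoff W (here W=6).
Its Fourier transform is a rectangular function:
F(omega)=1 for |omega| < 6, 0 otherwise

Answer: rect(omega/12) [i.e., 1 for |omega| < 6, 0 otherwise]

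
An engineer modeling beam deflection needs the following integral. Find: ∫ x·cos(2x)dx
By parts: u=x, dv=cos(2x) dx
du=dx, v=sin(2x)/2
=x·sin(2x)/2+cos(2x)/2²+C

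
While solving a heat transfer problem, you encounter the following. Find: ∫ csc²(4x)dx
Since d/dx[-cot(4x)] = 4csc²(4x), integral = -cot(4x)/4 + C

Answer: (-1/4)cot(4x) + C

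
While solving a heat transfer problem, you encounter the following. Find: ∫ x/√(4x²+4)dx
Let u=4x² + 4, du=8x dx
∫ (1/8)·u^(-1/2) du=√u/4 + C

Answer: √(4x² + 4)/4 + C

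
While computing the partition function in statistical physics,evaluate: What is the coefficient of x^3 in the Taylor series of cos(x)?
cos(x) has only even powers. Coefficient of x^3=0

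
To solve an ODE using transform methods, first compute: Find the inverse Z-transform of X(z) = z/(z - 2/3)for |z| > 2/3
Standard pair: z/(z-a) <-> a^n * u[n] for causal signals
With a=2/3: x[n]=(2/3)^n * u[n]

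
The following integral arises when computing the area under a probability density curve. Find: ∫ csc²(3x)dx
Since d/dx[-cot(3x)] = 3csc²(3x), integral = -cot(3x)/3 + C

Answer: (-1/3)cot(3x) + C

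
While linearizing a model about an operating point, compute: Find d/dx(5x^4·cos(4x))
Product rule: (fg)' = f'g + fg'
f = 5x^4, f' = 20x^3
g = cos(4x), g' = -4·sin(4x)

Answer: 20x^3·cos(4x) - 20x^4·sin(4x)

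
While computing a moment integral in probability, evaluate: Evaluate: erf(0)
erf(0)=0 (error function is odd and erf(0)=0 by definition)

Answer: 0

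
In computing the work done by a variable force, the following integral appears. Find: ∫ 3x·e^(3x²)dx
Let u=3x², du=6x dx
∫ (1/2)e^u du=e^u/2 + C

Answer: e^(3x²)/2 + C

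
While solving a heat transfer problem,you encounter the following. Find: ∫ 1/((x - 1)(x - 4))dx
Partial fractions: 1/((x-1)(x-4)) = A/(x-1)+B/(x-4)
A = -1/3, B = 1/3
∫ [-1/3· 1/(x-1)+1/3· 1/(x-4)] dx
= (1/3)[ln|x-4| - ln|x-1|]+C

Answer: (1/3)·ln|(x-4)/(x-1)|+C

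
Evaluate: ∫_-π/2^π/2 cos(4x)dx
Antiderivative: sin(4x)/4
Evaluate at bounds: [sin(4·π/2)/4] - [sin(4·-π/2)/4]
= ((0) - (0))/4 = 0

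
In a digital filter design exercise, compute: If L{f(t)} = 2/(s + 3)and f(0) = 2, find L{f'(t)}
L{f'(t)} = s·F(s) - f(0) = 2s/(s+3)-2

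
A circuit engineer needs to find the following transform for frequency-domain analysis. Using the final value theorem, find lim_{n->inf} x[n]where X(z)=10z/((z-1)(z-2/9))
Final value theorem: lim x[n] = lim_{z->1} (z-1) * X(z)
(z-1) * X(z) = 10z/(z-2/9)
As z->1: 10/(1 - 2/9) = 10/(7/9) = 90/7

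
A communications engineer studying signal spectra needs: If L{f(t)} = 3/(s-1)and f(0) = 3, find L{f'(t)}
L{f'(t)}=s·F(s) - f(0)=3s/(s-1)-3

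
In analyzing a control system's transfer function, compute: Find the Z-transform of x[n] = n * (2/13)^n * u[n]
Using the property Z{n*a^n*u[n]} = az/(z-a)^2
With a = 2/13: X(z) = (2/13)z/(z - 2/13)^2, |z| > 2/13

Answer: (2/13)z/(z - 2/13)^2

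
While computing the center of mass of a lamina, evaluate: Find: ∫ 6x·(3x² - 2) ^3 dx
Let u=3x² - 2, du=6x dx
∫ u^3 du=u^4/4+C

Answer: (3x² - 2)^4/4+C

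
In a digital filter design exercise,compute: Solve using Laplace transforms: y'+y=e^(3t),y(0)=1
Take L: sY - 1 + Y=1/(s-3)
Y(s + 1)=1/(s-3) + 1
Y=1/((s-3)(s + 1)) + 1/(s + 1)
Partial fractions: 1/((s-3)(s + 1))=(1/4)/(s-3) - (1/4)/(s + 1)
So Y=(1/4)/(s-3) + (3/4)/(s + 1)
Inverse Laplace transform (L^(-1){1/(s-3)}=e^(3t), L^(-1){1/(s + 1)}=e^(-t)):

Answer: y(t)=(1/4)·e^(3t) + (3/4)·e^(-t)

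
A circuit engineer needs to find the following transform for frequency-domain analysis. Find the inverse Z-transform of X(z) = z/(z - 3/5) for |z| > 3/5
Standard pair: z/(z-a) <-> a^n * u[n] for causal signals
With a = 3/5: x[n] = (3/5)^n * u[n]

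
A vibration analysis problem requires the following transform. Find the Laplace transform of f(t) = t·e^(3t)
L{t·e^(at)} = 1/(s-a)²
L{t·e^(3t)} = 1/(s-3)²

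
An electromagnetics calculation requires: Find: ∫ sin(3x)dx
Using substitution u=3x: ∫ sin(u) du/3=-cos(u)/3 + C

Answer: (-1/3)cos(3x) + C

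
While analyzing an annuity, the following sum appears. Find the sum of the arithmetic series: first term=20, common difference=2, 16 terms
Last term: a_n = 20 + (16 - 1)·2 = 50
Sum = n(a_1 + a_n)/2 = 16(20 + 50)/2 = 560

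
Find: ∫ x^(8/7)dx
Power rule: ∫ x^(8/7) dx=x^(15/7)/(15/7)+C

Answer: (7/15)·x^(15/7)+C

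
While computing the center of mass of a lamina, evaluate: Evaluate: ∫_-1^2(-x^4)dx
Step 1: Find antiderivative F(x)=(-1/5)x^5
Step 2: F(2) - F(-1)=-32/5 - (1/5)=-33/5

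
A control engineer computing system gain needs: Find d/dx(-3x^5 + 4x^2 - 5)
Power rule: d/dx(ax^n)=n·a·x^(n-1)
Term by term: -15·x^4+8·x

Answer: -15x^4+8x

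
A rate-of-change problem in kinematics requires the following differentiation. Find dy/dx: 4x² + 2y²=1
Differentiate: 8x+4y·(dy/dx) = 0
dy/dx = -8x/(4y) = -2·(x/y)

Answer: dy/dx = -2·(x/y)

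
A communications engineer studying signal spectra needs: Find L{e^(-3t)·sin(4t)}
First shifting: L{e^(at)f(t)}=F(s-a)
L{sin(4t)}=4/(s²+16)
Shift: 4/((s+3)²+16)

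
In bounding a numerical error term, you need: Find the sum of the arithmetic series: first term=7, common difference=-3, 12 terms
Last term: a_n=7 + (12 - 1)·-3=-26
Sum=n(a_1 + a_n)/2=12(7 + (-26))/2=-114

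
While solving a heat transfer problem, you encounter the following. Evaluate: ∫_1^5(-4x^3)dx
Step 1: Find antiderivative F(x)=-x^4
Step 2: F(5) - F(1)=-625 - (-1)=-624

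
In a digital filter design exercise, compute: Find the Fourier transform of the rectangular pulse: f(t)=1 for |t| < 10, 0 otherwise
F(omega)=integral from -10 to 10 of e^(-j * omega * t) dt
=2 * sin(10 * omega)/omega=20 * sinc(10 * omega/pi)

Answer: 2 * sin(10 * omega)/omega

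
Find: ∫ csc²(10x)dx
Since d/dx[-cot(10x)] = 10csc²(10x), integral = -cot(10x)/10+C

Answer: (-1/10)cot(10x)+C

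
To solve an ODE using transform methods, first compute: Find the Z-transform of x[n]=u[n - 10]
Using the time-shift property: Z{u[n-10]} = z^(-10)*z/(z-1)
= z^(-9)/(z-1)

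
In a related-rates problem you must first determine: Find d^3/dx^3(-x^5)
Apply power rule 3 times:
d^1: -5x^4
d^2: -20x^3
d^3: -60x^2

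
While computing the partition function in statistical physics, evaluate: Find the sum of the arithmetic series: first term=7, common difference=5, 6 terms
Last term: a_n = 7+(6-1)·5 = 32
Sum = n(a_1+a_n)/2 = 6(7+32)/2 = 117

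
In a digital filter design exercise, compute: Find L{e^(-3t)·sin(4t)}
First shifting: L{e^(at)f(t)}=F(s-a)
L{sin(4t)}=4/(s² + 16)
Shift: 4/((s + 3)² + 16)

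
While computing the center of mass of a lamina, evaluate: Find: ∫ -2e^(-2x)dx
Since d/dx[e^(-2x)]=-2e^(-2x), we get 1 e^(-2x)+C

Answer: e^(-2x)+C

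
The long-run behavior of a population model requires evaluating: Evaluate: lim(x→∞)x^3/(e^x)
Apply L'Hôpital 3 times (∞/∞ each time):
Eventually get 3!/(e^x) → 0

Answer: 0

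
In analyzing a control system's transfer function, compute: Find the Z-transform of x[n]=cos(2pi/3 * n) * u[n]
Z{cos(w0*n)*u[n]} = z(z - cos(w0))/(z^2 - 2z*cos(w0) + 1)
With w0 = 2pi/3: X(z) = z(z - cos(2pi/3))/(z^2 - 2z*cos(2pi/3) + 1)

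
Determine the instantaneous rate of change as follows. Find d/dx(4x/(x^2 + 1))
Quotient rule: (f/g)' = (f'g - fg')/g²
f = 4x, f' = 4
g = x^2+1, g' = 2x

Answer: (4·(x^2+1)-8x^2)/(x^2+1)²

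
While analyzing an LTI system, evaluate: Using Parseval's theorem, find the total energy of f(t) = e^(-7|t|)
Parseval's theorem: E = integral |f(t)|^2 dt = (1/2pi) integral |F(omega)|^2 domega
E = integral_{-inf}^{inf} e^(-14|t|) dt = 2 * integral_0^inf e^(-14t) dt = 2/(2 * 7) = 1/7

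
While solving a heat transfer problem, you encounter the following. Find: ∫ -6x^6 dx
Using power rule: ∫ -6x^6 dx=-6/7 x^7 + C=(-6/7)x^7 + C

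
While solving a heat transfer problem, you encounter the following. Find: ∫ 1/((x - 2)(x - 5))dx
Partial fractions: 1/((x-2)(x-5)) = A/(x-2)+B/(x-5)
A = -1/3, B = 1/3
∫ [-1/3· 1/(x-2)+1/3· 1/(x-5)] dx
= (1/3)[ln|x-5| - ln|x-2|]+C

Answer: (1/3)·ln|(x-5)/(x-2)|+C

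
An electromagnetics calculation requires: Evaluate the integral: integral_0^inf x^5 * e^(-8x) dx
This is a Gamma integral. Substitute u=8x (du=8 dx):
integral_0^inf x^5 * e^(-8x) dx=(1/8^6) integral_0^inf u^5 * e^(-u) du
=Gamma(6)/8^6=5!/8^6=120/262144

Answer: 15/32768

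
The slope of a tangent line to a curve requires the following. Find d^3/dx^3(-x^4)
Apply power rule 3 times:
d^1: -4x^3
d^2: -12x^2
d^3: -24x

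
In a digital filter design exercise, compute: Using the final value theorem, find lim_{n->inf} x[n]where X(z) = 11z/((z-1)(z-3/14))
Final value theorem: lim x[n]=lim_{z->1} (z-1)*X(z)
(z-1)*X(z)=11z/(z-3/14)
As z->1: 11/(1 - 3/14)=11/(11/14)=14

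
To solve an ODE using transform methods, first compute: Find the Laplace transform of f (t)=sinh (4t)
L{sinh(at)}=a/(s²-a²)
L{sinh(4t)}=4/(s²-16)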